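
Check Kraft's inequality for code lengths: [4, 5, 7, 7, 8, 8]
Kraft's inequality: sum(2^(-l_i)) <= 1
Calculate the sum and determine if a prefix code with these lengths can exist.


Sum = 2^(-4) + 2^(-5) + 2^(-7) + 2^(-7) + 2^(-8) + 2^(-8)
    = 0.0625 + 0.03125 + 0.0078125 + 0.0078125 + 0.00390625 + 0.00390625
    = 30/256 = 0.1171875
Since 0.1171875 <= 1, Kraft's inequality IS satisfied.
A prefix code with these lengths CAN exist.

Kraft sum = 0.1171875. Satisfied.


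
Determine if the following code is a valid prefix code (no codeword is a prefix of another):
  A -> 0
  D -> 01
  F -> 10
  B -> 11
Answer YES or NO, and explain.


Checking each pair (does one codeword prefix another?):
  A='0' vs D='01': prefix -- VIOLATION

NO -- this is NOT a valid prefix code. A (0) is a prefix of D (01).


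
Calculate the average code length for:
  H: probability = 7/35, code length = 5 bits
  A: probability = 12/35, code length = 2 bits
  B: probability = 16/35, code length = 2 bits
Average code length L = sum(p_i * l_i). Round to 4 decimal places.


Weighted contributions p_i * l_i:
  H: (7/35) * 5 = 35/35
  A: (12/35) * 2 = 24/35
  B: (16/35) * 2 = 32/35
Sum = (35 + 24 + 32)/35 = 91/35

L = 91/35 = 2.6000 bits/symbol


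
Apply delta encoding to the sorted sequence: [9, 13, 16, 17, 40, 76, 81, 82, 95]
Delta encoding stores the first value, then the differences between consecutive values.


First value: 9
Deltas:
  13 - 9 = 4
  16 - 13 = 3
  17 - 16 = 1
  40 - 17 = 23
  76 - 40 = 36
  81 - 76 = 5
  82 - 81 = 1
  95 - 82 = 13


Delta encoded: [9, 4, 3, 1, 23, 36, 5, 1, 13]


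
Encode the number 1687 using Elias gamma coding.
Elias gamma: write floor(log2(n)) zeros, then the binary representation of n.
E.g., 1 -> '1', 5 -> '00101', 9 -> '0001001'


num_bits = floor(log2(1687)) + 1 = 11
leading_zeros = num_bits - 1 = 10
binary(1687) = 11010010111

Elias gamma(1687) = '0000000000' + '11010010111' = 000000000011010010111 (21 bits)


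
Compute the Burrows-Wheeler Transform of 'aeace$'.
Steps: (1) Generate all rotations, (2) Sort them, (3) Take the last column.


Rotations (sorted):
  0: $aeace -> last char: e
  1: ace$ae -> last char: e
  2: aeace$ -> last char: $
  3: ce$aea -> last char: a
  4: e$aeac -> last char: c
  5: eace$a -> last char: a


BWT = ee$aca


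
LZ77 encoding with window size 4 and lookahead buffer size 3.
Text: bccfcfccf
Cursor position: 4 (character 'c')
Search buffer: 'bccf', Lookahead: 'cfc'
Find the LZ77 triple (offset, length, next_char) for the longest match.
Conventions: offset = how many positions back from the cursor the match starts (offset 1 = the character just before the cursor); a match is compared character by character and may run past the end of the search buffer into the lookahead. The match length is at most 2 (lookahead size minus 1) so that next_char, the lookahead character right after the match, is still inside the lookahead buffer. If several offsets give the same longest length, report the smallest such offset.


Try each offset into the search buffer:
  offset=1 (pos 3, char 'f'): match length 0
  offset=2 (pos 2, char 'c'): match length 2
  offset=3 (pos 1, char 'c'): match length 1
  offset=4 (pos 0, char 'b'): match length 0
Longest match has length 2 at offset 2.
next_char = character at position 4 + 2 = 6 -> 'c'

Best match: offset=2, length=2 (matching 'cf' starting at position 2)
LZ77 triple: (2, 2, 'c')


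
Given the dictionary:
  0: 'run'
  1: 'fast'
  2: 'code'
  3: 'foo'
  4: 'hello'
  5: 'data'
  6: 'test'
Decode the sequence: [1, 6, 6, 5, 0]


Look up each index in the dictionary:
  1 -> 'fast'
  6 -> 'test'
  6 -> 'test'
  5 -> 'data'
  0 -> 'run'

Decoded: "fast test test data run"


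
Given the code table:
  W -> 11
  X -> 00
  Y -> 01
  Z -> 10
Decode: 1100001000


Decoding:
11 -> W
00 -> X
00 -> X
10 -> Z
00 -> X


Result: WXXZX


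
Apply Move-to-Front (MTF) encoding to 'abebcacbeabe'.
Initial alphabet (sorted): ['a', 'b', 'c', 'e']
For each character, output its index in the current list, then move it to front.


MTF encoding:
'a': index 0 in ['a', 'b', 'c', 'e'] -> ['a', 'b', 'c', 'e']
'b': index 1 in ['a', 'b', 'c', 'e'] -> ['b', 'a', 'c', 'e']
'e': index 3 in ['b', 'a', 'c', 'e'] -> ['e', 'b', 'a', 'c']
'b': index 1 in ['e', 'b', 'a', 'c'] -> ['b', 'e', 'a', 'c']
'c': index 3 in ['b', 'e', 'a', 'c'] -> ['c', 'b', 'e', 'a']
'a': index 3 in ['c', 'b', 'e', 'a'] -> ['a', 'c', 'b', 'e']
'c': index 1 in ['a', 'c', 'b', 'e'] -> ['c', 'a', 'b', 'e']
'b': index 2 in ['c', 'a', 'b', 'e'] -> ['b', 'c', 'a', 'e']
'e': index 3 in ['b', 'c', 'a', 'e'] -> ['e', 'b', 'c', 'a']
'a': index 3 in ['e', 'b', 'c', 'a'] -> ['a', 'e', 'b', 'c']
'b': index 2 in ['a', 'e', 'b', 'c'] -> ['b', 'a', 'e', 'c']
'e': index 2 in ['b', 'a', 'e', 'c'] -> ['e', 'b', 'a', 'c']


Output: [0, 1, 3, 1, 3, 3, 1, 2, 3, 3, 2, 2]


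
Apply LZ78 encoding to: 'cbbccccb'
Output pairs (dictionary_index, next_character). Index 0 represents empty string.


LZ78 encoding steps:
Dictionary: {0: ''}
Step 1: w='' (idx 0), next='c' -> output (0, 'c'), add 'c' as idx 1
Step 2: w='' (idx 0), next='b' -> output (0, 'b'), add 'b' as idx 2
Step 3: w='b' (idx 2), next='c' -> output (2, 'c'), add 'bc' as idx 3
Step 4: w='c' (idx 1), next='c' -> output (1, 'c'), add 'cc' as idx 4
Step 5: w='c' (idx 1), next='b' -> output (1, 'b'), add 'cb' as idx 5


Encoded: [(0, 'c'), (0, 'b'), (2, 'c'), (1, 'c'), (1, 'b')]


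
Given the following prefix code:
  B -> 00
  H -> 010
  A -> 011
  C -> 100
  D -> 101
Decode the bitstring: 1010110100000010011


Decoding step by step:
Bits 101 -> D
Bits 011 -> A
Bits 010 -> H
Bits 00 -> B
Bits 00 -> B
Bits 010 -> H
Bits 011 -> A


Decoded message: DAHBBHA


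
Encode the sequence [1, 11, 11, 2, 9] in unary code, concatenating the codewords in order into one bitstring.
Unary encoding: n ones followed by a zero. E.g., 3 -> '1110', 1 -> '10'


Encode each number as n ones followed by a terminating 0:
  1 -> 10 (2 bits)
  11 -> 111111111110 (12 bits)
  11 -> 111111111110 (12 bits)
  2 -> 110 (3 bits)
  9 -> 1111111110 (10 bits)
Total length = 2 + 12 + 12 + 3 + 10 = 39 bits.

Unary([1, 11, 11, 2, 9]) = 101111111111101111111111101101111111110 (39 bits)


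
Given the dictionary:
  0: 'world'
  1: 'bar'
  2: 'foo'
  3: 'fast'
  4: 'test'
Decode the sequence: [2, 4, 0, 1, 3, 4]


Look up each index in the dictionary:
  2 -> 'foo'
  4 -> 'test'
  0 -> 'world'
  1 -> 'bar'
  3 -> 'fast'
  4 -> 'test'

Decoded: "foo test world bar fast test"


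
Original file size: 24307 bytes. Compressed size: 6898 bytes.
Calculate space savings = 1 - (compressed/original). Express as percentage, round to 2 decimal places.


ratio = compressed/original = 6898/24307 = 0.283787
savings = 1 - ratio = 1 - 0.283787 = 0.716213
as a percentage: 0.716213 * 100 = 71.62%

Space savings = 1 - 6898/24307 = 71.62%


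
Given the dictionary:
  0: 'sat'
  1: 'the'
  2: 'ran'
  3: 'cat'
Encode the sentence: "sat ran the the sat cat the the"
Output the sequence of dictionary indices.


Look up each word in the dictionary:
  'sat' -> 0
  'ran' -> 2
  'the' -> 1
  'the' -> 1
  'sat' -> 0
  'cat' -> 3
  'the' -> 1
  'the' -> 1

Encoded: [0, 2, 1, 1, 0, 3, 1, 1]


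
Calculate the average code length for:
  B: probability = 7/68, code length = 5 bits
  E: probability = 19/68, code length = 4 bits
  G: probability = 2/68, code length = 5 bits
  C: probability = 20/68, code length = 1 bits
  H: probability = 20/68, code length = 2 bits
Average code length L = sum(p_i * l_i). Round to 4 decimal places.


Weighted contributions p_i * l_i:
  B: (7/68) * 5 = 35/68
  E: (19/68) * 4 = 76/68
  G: (2/68) * 5 = 10/68
  C: (20/68) * 1 = 20/68
  H: (20/68) * 2 = 40/68
Sum = (35 + 76 + 10 + 20 + 40)/68 = 181/68

L = 181/68 = 2.6618 bits/symbol


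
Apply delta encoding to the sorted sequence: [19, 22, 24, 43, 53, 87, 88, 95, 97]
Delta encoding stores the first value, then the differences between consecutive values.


First value: 19
Deltas:
  22 - 19 = 3
  24 - 22 = 2
  43 - 24 = 19
  53 - 43 = 10
  87 - 53 = 34
  88 - 87 = 1
  95 - 88 = 7
  97 - 95 = 2


Delta encoded: [19, 3, 2, 19, 10, 34, 1, 7, 2]


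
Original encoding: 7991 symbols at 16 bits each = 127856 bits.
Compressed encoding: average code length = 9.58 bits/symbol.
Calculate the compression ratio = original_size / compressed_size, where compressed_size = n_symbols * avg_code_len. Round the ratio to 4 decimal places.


original_size = n_symbols * orig_bits = 7991 * 16 = 127856 bits
compressed_size = n_symbols * avg_code_len = 7991 * 9.58 = 76553.78 bits
ratio = original_size / compressed_size = 127856 / 76553.78 = 1.6701

Compression ratio = 1.6701


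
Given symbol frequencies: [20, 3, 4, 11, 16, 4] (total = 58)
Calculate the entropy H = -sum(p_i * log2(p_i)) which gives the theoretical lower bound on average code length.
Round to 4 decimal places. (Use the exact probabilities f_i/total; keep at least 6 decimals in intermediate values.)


Per-symbol terms -p_i * log2(p_i) with p_i = f_i/58:
  p = 20/58 = 0.344828: log2(p) = -1.536053, -p*log2(p) = 0.529673
  p = 3/58 = 0.051724: log2(p) = -4.273018, -p*log2(p) = 0.221018
  p = 4/58 = 0.068966: log2(p) = -3.857981, -p*log2(p) = 0.266068
  p = 11/58 = 0.189655: log2(p) = -2.398549, -p*log2(p) = 0.454897
  p = 16/58 = 0.275862: log2(p) = -1.857981, -p*log2(p) = 0.512546
  p = 4/58 = 0.068966: log2(p) = -3.857981, -p*log2(p) = 0.266068
H = 0.529673 + 0.221018 + 0.266068 + 0.454897 + 0.512546 + 0.266068 = 2.250270

H = 2.2503 bits/symbol


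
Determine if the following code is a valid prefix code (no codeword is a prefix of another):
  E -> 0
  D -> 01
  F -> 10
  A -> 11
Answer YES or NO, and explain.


Checking each pair (does one codeword prefix another?):
  E='0' vs D='01': prefix -- VIOLATION

NO -- this is NOT a valid prefix code. E (0) is a prefix of D (01).


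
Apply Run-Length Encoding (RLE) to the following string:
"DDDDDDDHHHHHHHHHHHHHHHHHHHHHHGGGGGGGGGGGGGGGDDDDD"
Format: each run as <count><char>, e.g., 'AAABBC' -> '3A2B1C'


Scanning runs left to right:
  i=0: run of 'D' x 7 -> '7D'
  i=7: run of 'H' x 22 -> '22H'
  i=29: run of 'G' x 15 -> '15G'
  i=44: run of 'D' x 5 -> '5D'

RLE = 7D22H15G5D


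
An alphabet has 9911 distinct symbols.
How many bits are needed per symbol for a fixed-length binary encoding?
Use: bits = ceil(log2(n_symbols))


log2(9911) = 13.2748
Bracket: 2^13 = 8192 < 9911 <= 2^14 = 16384
So ceil(log2(9911)) = 14

bits = ceil(log2(9911)) = ceil(13.2748) = 14 bits


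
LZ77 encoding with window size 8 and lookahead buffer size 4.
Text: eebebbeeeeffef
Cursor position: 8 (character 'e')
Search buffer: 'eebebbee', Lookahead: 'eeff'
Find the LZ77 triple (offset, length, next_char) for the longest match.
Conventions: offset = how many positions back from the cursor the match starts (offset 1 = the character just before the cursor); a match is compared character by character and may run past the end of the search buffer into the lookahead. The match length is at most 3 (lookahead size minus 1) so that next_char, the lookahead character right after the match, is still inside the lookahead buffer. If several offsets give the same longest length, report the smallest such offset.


Try each offset into the search buffer:
  offset=1 (pos 7, char 'e'): match length 2
  offset=2 (pos 6, char 'e'): match length 2
  offset=3 (pos 5, char 'b'): match length 0
  offset=4 (pos 4, char 'b'): match length 0
  offset=5 (pos 3, char 'e'): match length 1
  offset=6 (pos 2, char 'b'): match length 0
  offset=7 (pos 1, char 'e'): match length 1
  offset=8 (pos 0, char 'e'): match length 2
Longest match has length 2, found at offsets 1, 2, 8; take the smallest, offset 1.
next_char = character at position 8 + 2 = 10 -> 'f'

Best match: offset=1, length=2 (matching 'ee' starting at position 7)
LZ77 triple: (1, 2, 'f')


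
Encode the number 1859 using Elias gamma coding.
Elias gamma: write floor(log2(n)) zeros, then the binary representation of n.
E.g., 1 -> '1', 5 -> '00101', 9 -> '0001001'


num_bits = floor(log2(1859)) + 1 = 11
leading_zeros = num_bits - 1 = 10
binary(1859) = 11101000011

Elias gamma(1859) = '0000000000' + '11101000011' = 000000000011101000011 (21 bits)


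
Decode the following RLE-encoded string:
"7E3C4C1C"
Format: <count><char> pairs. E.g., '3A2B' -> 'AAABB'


Expanding each <count><char> pair:
  7E -> 'EEEEEEE'
  3C -> 'CCC'
  4C -> 'CCCC'
  1C -> 'C'

Decoded = EEEEEEECCCCCCCC


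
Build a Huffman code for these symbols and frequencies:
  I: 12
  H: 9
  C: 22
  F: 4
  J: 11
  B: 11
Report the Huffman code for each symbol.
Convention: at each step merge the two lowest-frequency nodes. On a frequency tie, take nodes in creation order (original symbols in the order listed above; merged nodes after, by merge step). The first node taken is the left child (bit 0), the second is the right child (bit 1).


Huffman tree construction:
Step 1: Merge F(4) + H(9) = 13
Step 2: Merge J(11) + B(11) = 22
Step 3: Merge I(12) + (F+H)(13) = 25
Step 4: Merge C(22) + (J+B)(22) = 44
Step 5: Merge (I+(F+H))(25) + (C+(J+B))(44) = 69
Read each symbol's code off the tree from the root (left child = 0, right child = 1).

Codes:
  I: 00 (length 2)
  H: 011 (length 3)
  C: 10 (length 2)
  F: 010 (length 3)
  J: 110 (length 3)
  B: 111 (length 3)
Average code length: 173/69 = 2.5072 bits/symbol


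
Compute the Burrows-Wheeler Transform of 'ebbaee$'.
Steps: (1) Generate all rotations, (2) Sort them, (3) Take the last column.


Rotations (sorted):
  0: $ebbaee -> last char: e
  1: aee$ebb -> last char: b
  2: baee$eb -> last char: b
  3: bbaee$e -> last char: e
  4: e$ebbae -> last char: e
  5: ebbaee$ -> last char: $
  6: ee$ebba -> last char: a


BWT = ebbee$a


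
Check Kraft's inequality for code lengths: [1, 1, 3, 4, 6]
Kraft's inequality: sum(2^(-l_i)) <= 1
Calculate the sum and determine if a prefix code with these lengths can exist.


Sum = 2^(-1) + 2^(-1) + 2^(-3) + 2^(-4) + 2^(-6)
    = 0.5 + 0.5 + 0.125 + 0.0625 + 0.015625
    = 77/64 = 1.203125
Since 1.203125 > 1, Kraft's inequality is NOT satisfied.
A prefix code with these lengths CANNOT exist.

Kraft sum = 1.203125. Not satisfied.


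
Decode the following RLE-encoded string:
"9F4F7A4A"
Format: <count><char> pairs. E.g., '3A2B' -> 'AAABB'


Expanding each <count><char> pair:
  9F -> 'FFFFFFFFF'
  4F -> 'FFFF'
  7A -> 'AAAAAAA'
  4A -> 'AAAA'

Decoded = FFFFFFFFFFFFFAAAAAAAAAAA


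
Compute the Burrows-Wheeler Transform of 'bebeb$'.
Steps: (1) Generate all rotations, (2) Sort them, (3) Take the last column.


Rotations (sorted):
  0: $bebeb -> last char: b
  1: b$bebe -> last char: e
  2: beb$be -> last char: e
  3: bebeb$ -> last char: $
  4: eb$beb -> last char: b
  5: ebeb$b -> last char: b


BWT = bee$bb


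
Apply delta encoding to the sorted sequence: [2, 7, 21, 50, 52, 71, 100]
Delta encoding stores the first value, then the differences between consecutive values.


First value: 2
Deltas:
  7 - 2 = 5
  21 - 7 = 14
  50 - 21 = 29
  52 - 50 = 2
  71 - 52 = 19
  100 - 71 = 29


Delta encoded: [2, 5, 14, 29, 2, 19, 29]


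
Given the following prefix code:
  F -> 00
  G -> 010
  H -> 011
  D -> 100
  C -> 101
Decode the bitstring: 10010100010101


Decoding step by step:
Bits 100 -> D
Bits 101 -> C
Bits 00 -> F
Bits 010 -> G
Bits 101 -> C


Decoded message: DCFGC


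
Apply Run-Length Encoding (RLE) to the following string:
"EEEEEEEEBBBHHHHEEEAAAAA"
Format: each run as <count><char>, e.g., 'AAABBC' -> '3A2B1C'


Scanning runs left to right:
  i=0: run of 'E' x 8 -> '8E'
  i=8: run of 'B' x 3 -> '3B'
  i=11: run of 'H' x 4 -> '4H'
  i=15: run of 'E' x 3 -> '3E'
  i=18: run of 'A' x 5 -> '5A'

RLE = 8E3B4H3E5A


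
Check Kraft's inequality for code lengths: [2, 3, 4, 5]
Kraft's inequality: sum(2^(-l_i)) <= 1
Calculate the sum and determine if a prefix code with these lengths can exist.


Sum = 2^(-2) + 2^(-3) + 2^(-4) + 2^(-5)
    = 0.25 + 0.125 + 0.0625 + 0.03125
    = 15/32 = 0.46875
Since 0.46875 <= 1, Kraft's inequality IS satisfied.
A prefix code with these lengths CAN exist.

Kraft sum = 0.46875. Satisfied.


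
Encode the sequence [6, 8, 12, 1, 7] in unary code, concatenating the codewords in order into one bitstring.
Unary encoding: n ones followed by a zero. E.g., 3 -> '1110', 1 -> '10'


Encode each number as n ones followed by a terminating 0:
  6 -> 1111110 (7 bits)
  8 -> 111111110 (9 bits)
  12 -> 1111111111110 (13 bits)
  1 -> 10 (2 bits)
  7 -> 11111110 (8 bits)
Total length = 7 + 9 + 13 + 2 + 8 = 39 bits.

Unary([6, 8, 12, 1, 7]) = 111111011111111011111111111101011111110 (39 bits)


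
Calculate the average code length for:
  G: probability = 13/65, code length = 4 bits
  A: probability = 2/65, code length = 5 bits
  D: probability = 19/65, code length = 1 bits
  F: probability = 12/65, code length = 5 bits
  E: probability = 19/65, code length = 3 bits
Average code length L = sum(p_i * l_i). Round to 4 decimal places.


Weighted contributions p_i * l_i:
  G: (13/65) * 4 = 52/65
  A: (2/65) * 5 = 10/65
  D: (19/65) * 1 = 19/65
  F: (12/65) * 5 = 60/65
  E: (19/65) * 3 = 57/65
Sum = (52 + 10 + 19 + 60 + 57)/65 = 198/65

L = 198/65 = 3.0462 bits/symbol


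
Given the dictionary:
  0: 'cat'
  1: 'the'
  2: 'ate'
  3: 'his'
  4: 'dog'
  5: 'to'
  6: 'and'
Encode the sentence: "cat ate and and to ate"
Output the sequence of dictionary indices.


Look up each word in the dictionary:
  'cat' -> 0
  'ate' -> 2
  'and' -> 6
  'and' -> 6
  'to' -> 5
  'ate' -> 2

Encoded: [0, 2, 6, 6, 5, 2]


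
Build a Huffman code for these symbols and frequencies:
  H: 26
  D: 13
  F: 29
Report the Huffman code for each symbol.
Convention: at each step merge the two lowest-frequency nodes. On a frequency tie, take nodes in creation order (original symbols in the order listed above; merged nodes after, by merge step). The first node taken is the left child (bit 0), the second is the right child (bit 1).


Huffman tree construction:
Step 1: Merge D(13) + H(26) = 39
Step 2: Merge F(29) + (D+H)(39) = 68
Read each symbol's code off the tree from the root (left child = 0, right child = 1).

Codes:
  H: 11 (length 2)
  D: 10 (length 2)
  F: 0 (length 1)
Average code length: 107/68 = 1.5735 bits/symbol


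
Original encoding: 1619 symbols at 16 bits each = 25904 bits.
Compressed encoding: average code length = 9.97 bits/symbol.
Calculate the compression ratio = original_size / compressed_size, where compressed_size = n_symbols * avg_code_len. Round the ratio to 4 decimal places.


original_size = n_symbols * orig_bits = 1619 * 16 = 25904 bits
compressed_size = n_symbols * avg_code_len = 1619 * 9.97 = 16141.43 bits
ratio = original_size / compressed_size = 25904 / 16141.43 = 1.6048

Compression ratio = 1.6048


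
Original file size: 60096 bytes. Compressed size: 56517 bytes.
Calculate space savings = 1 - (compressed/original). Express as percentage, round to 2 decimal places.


ratio = compressed/original = 56517/60096 = 0.940445
savings = 1 - ratio = 1 - 0.940445 = 0.059555
as a percentage: 0.059555 * 100 = 5.96%

Space savings = 1 - 56517/60096 = 5.96%


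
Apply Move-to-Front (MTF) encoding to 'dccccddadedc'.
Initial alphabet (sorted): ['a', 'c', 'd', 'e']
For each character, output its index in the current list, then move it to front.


MTF encoding:
'd': index 2 in ['a', 'c', 'd', 'e'] -> ['d', 'a', 'c', 'e']
'c': index 2 in ['d', 'a', 'c', 'e'] -> ['c', 'd', 'a', 'e']
'c': index 0 in ['c', 'd', 'a', 'e'] -> ['c', 'd', 'a', 'e']
'c': index 0 in ['c', 'd', 'a', 'e'] -> ['c', 'd', 'a', 'e']
'c': index 0 in ['c', 'd', 'a', 'e'] -> ['c', 'd', 'a', 'e']
'd': index 1 in ['c', 'd', 'a', 'e'] -> ['d', 'c', 'a', 'e']
'd': index 0 in ['d', 'c', 'a', 'e'] -> ['d', 'c', 'a', 'e']
'a': index 2 in ['d', 'c', 'a', 'e'] -> ['a', 'd', 'c', 'e']
'd': index 1 in ['a', 'd', 'c', 'e'] -> ['d', 'a', 'c', 'e']
'e': index 3 in ['d', 'a', 'c', 'e'] -> ['e', 'd', 'a', 'c']
'd': index 1 in ['e', 'd', 'a', 'c'] -> ['d', 'e', 'a', 'c']
'c': index 3 in ['d', 'e', 'a', 'c'] -> ['c', 'd', 'e', 'a']


Output: [2, 2, 0, 0, 0, 1, 0, 2, 1, 3, 1, 3]


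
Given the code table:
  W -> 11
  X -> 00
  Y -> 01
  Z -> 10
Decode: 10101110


Decoding:
10 -> Z
10 -> Z
11 -> W
10 -> Z


Result: ZZWZ


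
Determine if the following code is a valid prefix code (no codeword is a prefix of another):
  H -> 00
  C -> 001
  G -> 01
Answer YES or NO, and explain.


Checking each pair (does one codeword prefix another?):
  H='00' vs C='001': prefix -- VIOLATION

NO -- this is NOT a valid prefix code. H (00) is a prefix of C (001).


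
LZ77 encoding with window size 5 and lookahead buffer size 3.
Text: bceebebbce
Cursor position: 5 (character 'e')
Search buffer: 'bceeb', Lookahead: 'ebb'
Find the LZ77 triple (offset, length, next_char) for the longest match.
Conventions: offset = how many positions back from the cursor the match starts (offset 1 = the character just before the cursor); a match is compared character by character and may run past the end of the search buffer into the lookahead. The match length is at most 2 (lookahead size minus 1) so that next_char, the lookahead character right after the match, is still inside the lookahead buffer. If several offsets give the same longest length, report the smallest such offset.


Try each offset into the search buffer:
  offset=1 (pos 4, char 'b'): match length 0
  offset=2 (pos 3, char 'e'): match length 2
  offset=3 (pos 2, char 'e'): match length 1
  offset=4 (pos 1, char 'c'): match length 0
  offset=5 (pos 0, char 'b'): match length 0
Longest match has length 2 at offset 2.
next_char = character at position 5 + 2 = 7 -> 'b'

Best match: offset=2, length=2 (matching 'eb' starting at position 3)
LZ77 triple: (2, 2, 'b')


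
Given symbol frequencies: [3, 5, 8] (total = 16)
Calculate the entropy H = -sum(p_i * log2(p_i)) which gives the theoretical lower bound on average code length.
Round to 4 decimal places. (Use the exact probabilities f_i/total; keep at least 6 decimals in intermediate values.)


Per-symbol terms -p_i * log2(p_i) with p_i = f_i/16:
  p = 3/16 = 0.187500: log2(p) = -2.415037, -p*log2(p) = 0.452820
  p = 5/16 = 0.312500: log2(p) = -1.678072, -p*log2(p) = 0.524397
  p = 8/16 = 0.500000: log2(p) = -1.000000, -p*log2(p) = 0.500000
H = 0.452820 + 0.524397 + 0.500000 = 1.477217

H = 1.4772 bits/symbol


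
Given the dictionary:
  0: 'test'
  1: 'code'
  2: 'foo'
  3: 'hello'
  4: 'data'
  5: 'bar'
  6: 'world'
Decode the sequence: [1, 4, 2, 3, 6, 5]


Look up each index in the dictionary:
  1 -> 'code'
  4 -> 'data'
  2 -> 'foo'
  3 -> 'hello'
  6 -> 'world'
  5 -> 'bar'

Decoded: "code data foo hello world bar"


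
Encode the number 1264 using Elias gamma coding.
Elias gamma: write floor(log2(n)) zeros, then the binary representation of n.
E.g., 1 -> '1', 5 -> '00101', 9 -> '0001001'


num_bits = floor(log2(1264)) + 1 = 11
leading_zeros = num_bits - 1 = 10
binary(1264) = 10011110000

Elias gamma(1264) = '0000000000' + '10011110000' = 000000000010011110000 (21 bits)


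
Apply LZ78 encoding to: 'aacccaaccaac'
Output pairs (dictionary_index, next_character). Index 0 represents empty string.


LZ78 encoding steps:
Dictionary: {0: ''}
Step 1: w='' (idx 0), next='a' -> output (0, 'a'), add 'a' as idx 1
Step 2: w='a' (idx 1), next='c' -> output (1, 'c'), add 'ac' as idx 2
Step 3: w='' (idx 0), next='c' -> output (0, 'c'), add 'c' as idx 3
Step 4: w='c' (idx 3), next='a' -> output (3, 'a'), add 'ca' as idx 4
Step 5: w='ac' (idx 2), next='c' -> output (2, 'c'), add 'acc' as idx 5
Step 6: w='a' (idx 1), next='a' -> output (1, 'a'), add 'aa' as idx 6
Step 7: w='c' (idx 3), end of input -> output (3, '')


Encoded: [(0, 'a'), (1, 'c'), (0, 'c'), (3, 'a'), (2, 'c'), (1, 'a'), (3, '')]


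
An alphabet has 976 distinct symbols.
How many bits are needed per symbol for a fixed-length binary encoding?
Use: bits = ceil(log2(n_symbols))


log2(976) = 9.9307
Bracket: 2^9 = 512 < 976 <= 2^10 = 1024
So ceil(log2(976)) = 10

bits = ceil(log2(976)) = ceil(9.9307) = 10 bits


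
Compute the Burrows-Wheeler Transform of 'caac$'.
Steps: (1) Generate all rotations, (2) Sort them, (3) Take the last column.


Rotations (sorted):
  0: $caac -> last char: c
  1: aac$c -> last char: c
  2: ac$ca -> last char: a
  3: c$caa -> last char: a
  4: caac$ -> last char: $


BWT = ccaa$


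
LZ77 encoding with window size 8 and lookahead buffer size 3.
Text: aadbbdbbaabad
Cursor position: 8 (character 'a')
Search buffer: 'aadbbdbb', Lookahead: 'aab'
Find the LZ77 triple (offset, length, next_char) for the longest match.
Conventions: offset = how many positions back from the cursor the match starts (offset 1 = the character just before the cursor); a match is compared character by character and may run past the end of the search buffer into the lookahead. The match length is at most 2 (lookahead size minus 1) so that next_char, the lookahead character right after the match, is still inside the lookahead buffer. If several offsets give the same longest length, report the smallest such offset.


Try each offset into the search buffer:
  offset=1 (pos 7, char 'b'): match length 0
  offset=2 (pos 6, char 'b'): match length 0
  offset=3 (pos 5, char 'd'): match length 0
  offset=4 (pos 4, char 'b'): match length 0
  offset=5 (pos 3, char 'b'): match length 0
  offset=6 (pos 2, char 'd'): match length 0
  offset=7 (pos 1, char 'a'): match length 1
  offset=8 (pos 0, char 'a'): match length 2
Longest match has length 2 at offset 8.
next_char = character at position 8 + 2 = 10 -> 'b'

Best match: offset=8, length=2 (matching 'aa' starting at position 0)
LZ77 triple: (8, 2, 'b')


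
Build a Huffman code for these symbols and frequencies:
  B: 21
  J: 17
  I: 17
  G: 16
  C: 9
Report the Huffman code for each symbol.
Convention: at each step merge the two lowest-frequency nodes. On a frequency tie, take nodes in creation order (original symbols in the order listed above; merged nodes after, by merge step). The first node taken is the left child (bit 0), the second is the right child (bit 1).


Huffman tree construction:
Step 1: Merge C(9) + G(16) = 25
Step 2: Merge J(17) + I(17) = 34
Step 3: Merge B(21) + (C+G)(25) = 46
Step 4: Merge (J+I)(34) + (B+(C+G))(46) = 80
Read each symbol's code off the tree from the root (left child = 0, right child = 1).

Codes:
  B: 10 (length 2)
  J: 00 (length 2)
  I: 01 (length 2)
  G: 111 (length 3)
  C: 110 (length 3)
Average code length: 185/80 = 2.3125 bits/symbol


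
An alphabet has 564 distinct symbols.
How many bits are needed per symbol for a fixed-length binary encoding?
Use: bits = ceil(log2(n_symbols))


log2(564) = 9.1396
Bracket: 2^9 = 512 < 564 <= 2^10 = 1024
So ceil(log2(564)) = 10

bits = ceil(log2(564)) = ceil(9.1396) = 10 bits


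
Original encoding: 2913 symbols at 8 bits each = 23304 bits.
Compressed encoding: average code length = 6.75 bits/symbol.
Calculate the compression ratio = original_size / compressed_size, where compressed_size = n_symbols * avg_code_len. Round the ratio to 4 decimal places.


original_size = n_symbols * orig_bits = 2913 * 8 = 23304 bits
compressed_size = n_symbols * avg_code_len = 2913 * 6.75 = 19662.75 bits
ratio = original_size / compressed_size = 23304 / 19662.75 = 1.1852

Compression ratio = 1.1852


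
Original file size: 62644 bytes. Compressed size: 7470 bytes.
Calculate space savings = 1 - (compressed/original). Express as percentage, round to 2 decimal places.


ratio = compressed/original = 7470/62644 = 0.119245
savings = 1 - ratio = 1 - 0.119245 = 0.880755
as a percentage: 0.880755 * 100 = 88.08%

Space savings = 1 - 7470/62644 = 88.08%


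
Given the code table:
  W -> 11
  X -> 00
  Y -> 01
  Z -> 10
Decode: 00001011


Decoding:
00 -> X
00 -> X
10 -> Z
11 -> W


Result: XXZW


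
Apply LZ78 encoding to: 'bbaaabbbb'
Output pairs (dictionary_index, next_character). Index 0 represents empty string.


LZ78 encoding steps:
Dictionary: {0: ''}
Step 1: w='' (idx 0), next='b' -> output (0, 'b'), add 'b' as idx 1
Step 2: w='b' (idx 1), next='a' -> output (1, 'a'), add 'ba' as idx 2
Step 3: w='' (idx 0), next='a' -> output (0, 'a'), add 'a' as idx 3
Step 4: w='a' (idx 3), next='b' -> output (3, 'b'), add 'ab' as idx 4
Step 5: w='b' (idx 1), next='b' -> output (1, 'b'), add 'bb' as idx 5
Step 6: w='b' (idx 1), end of input -> output (1, '')


Encoded: [(0, 'b'), (1, 'a'), (0, 'a'), (3, 'b'), (1, 'b'), (1, '')]


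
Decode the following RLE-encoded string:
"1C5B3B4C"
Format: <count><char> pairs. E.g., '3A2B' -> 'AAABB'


Expanding each <count><char> pair:
  1C -> 'C'
  5B -> 'BBBBB'
  3B -> 'BBB'
  4C -> 'CCCC'

Decoded = CBBBBBBBBCCCC


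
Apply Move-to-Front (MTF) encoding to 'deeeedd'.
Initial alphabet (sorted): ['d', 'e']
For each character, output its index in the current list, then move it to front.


MTF encoding:
'd': index 0 in ['d', 'e'] -> ['d', 'e']
'e': index 1 in ['d', 'e'] -> ['e', 'd']
'e': index 0 in ['e', 'd'] -> ['e', 'd']
'e': index 0 in ['e', 'd'] -> ['e', 'd']
'e': index 0 in ['e', 'd'] -> ['e', 'd']
'd': index 1 in ['e', 'd'] -> ['d', 'e']
'd': index 0 in ['d', 'e'] -> ['d', 'e']


Output: [0, 1, 0, 0, 0, 1, 0]


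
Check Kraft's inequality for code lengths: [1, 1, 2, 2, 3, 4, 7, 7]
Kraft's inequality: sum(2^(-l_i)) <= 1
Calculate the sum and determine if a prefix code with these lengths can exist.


Sum = 2^(-1) + 2^(-1) + 2^(-2) + 2^(-2) + 2^(-3) + 2^(-4) + 2^(-7) + 2^(-7)
    = 0.5 + 0.5 + 0.25 + 0.25 + 0.125 + 0.0625 + 0.0078125 + 0.0078125
    = 218/128 = 1.703125
Since 1.703125 > 1, Kraft's inequality is NOT satisfied.
A prefix code with these lengths CANNOT exist.

Kraft sum = 1.703125. Not satisfied.


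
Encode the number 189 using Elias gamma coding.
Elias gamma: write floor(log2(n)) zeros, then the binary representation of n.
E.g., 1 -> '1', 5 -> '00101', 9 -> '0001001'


num_bits = floor(log2(189)) + 1 = 8
leading_zeros = num_bits - 1 = 7
binary(189) = 10111101

Elias gamma(189) = '0000000' + '10111101' = 000000010111101 (15 bits)


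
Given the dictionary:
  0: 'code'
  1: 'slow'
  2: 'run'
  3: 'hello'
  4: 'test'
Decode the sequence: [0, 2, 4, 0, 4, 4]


Look up each index in the dictionary:
  0 -> 'code'
  2 -> 'run'
  4 -> 'test'
  0 -> 'code'
  4 -> 'test'
  4 -> 'test'

Decoded: "code run test code test test"


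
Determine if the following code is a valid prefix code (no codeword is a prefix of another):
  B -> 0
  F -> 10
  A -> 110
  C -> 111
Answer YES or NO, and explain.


Checking each pair (does one codeword prefix another?):
  B='0' vs F='10': no prefix
  B='0' vs A='110': no prefix
  B='0' vs C='111': no prefix
  F='10' vs B='0': no prefix
  F='10' vs A='110': no prefix
  F='10' vs C='111': no prefix
  A='110' vs B='0': no prefix
  A='110' vs F='10': no prefix
  A='110' vs C='111': no prefix
  C='111' vs B='0': no prefix
  C='111' vs F='10': no prefix
  C='111' vs A='110': no prefix
No violation found over all pairs.

YES -- this is a valid prefix code. No codeword is a prefix of any other codeword.


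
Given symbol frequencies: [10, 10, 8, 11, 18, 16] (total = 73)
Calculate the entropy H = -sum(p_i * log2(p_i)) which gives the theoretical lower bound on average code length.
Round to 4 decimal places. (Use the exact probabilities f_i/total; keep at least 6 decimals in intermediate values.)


Per-symbol terms -p_i * log2(p_i) with p_i = f_i/73:
  p = 10/73 = 0.136986: log2(p) = -2.867896, -p*log2(p) = 0.392863
  p = 10/73 = 0.136986: log2(p) = -2.867896, -p*log2(p) = 0.392863
  p = 8/73 = 0.109589: log2(p) = -3.189825, -p*log2(p) = 0.349570
  p = 11/73 = 0.150685: log2(p) = -2.730393, -p*log2(p) = 0.411429
  p = 18/73 = 0.246575: log2(p) = -2.019900, -p*log2(p) = 0.498057
  p = 16/73 = 0.219178: log2(p) = -2.189825, -p*log2(p) = 0.479962
H = 0.392863 + 0.392863 + 0.349570 + 0.411429 + 0.498057 + 0.479962 = 2.524744

H = 2.5247 bits/symbol


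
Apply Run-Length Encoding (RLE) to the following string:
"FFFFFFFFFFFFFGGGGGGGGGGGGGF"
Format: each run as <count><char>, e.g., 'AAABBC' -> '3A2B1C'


Scanning runs left to right:
  i=0: run of 'F' x 13 -> '13F'
  i=13: run of 'G' x 13 -> '13G'
  i=26: run of 'F' x 1 -> '1F'

RLE = 13F13G1F


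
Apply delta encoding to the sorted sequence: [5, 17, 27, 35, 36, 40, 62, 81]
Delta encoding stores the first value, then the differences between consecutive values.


First value: 5
Deltas:
  17 - 5 = 12
  27 - 17 = 10
  35 - 27 = 8
  36 - 35 = 1
  40 - 36 = 4
  62 - 40 = 22
  81 - 62 = 19


Delta encoded: [5, 12, 10, 8, 1, 4, 22, 19]


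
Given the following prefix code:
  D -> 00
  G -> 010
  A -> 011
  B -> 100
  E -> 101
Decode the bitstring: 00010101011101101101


Decoding step by step:
Bits 00 -> D
Bits 010 -> G
Bits 101 -> E
Bits 011 -> A
Bits 101 -> E
Bits 101 -> E
Bits 101 -> E


Decoded message: DGEAEEE


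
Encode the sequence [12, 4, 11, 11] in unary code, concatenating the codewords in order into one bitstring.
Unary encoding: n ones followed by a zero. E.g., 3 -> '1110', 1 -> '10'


Encode each number as n ones followed by a terminating 0:
  12 -> 1111111111110 (13 bits)
  4 -> 11110 (5 bits)
  11 -> 111111111110 (12 bits)
  11 -> 111111111110 (12 bits)
Total length = 13 + 5 + 12 + 12 = 42 bits.

Unary([12, 4, 11, 11]) = 111111111111011110111111111110111111111110 (42 bits)


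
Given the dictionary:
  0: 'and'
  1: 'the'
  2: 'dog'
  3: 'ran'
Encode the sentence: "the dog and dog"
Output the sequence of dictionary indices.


Look up each word in the dictionary:
  'the' -> 1
  'dog' -> 2
  'and' -> 0
  'dog' -> 2

Encoded: [1, 2, 0, 2]


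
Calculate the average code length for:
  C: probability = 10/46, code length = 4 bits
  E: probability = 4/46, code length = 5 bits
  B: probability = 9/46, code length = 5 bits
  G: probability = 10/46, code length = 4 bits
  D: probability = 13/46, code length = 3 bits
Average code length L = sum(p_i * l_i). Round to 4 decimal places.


Weighted contributions p_i * l_i:
  C: (10/46) * 4 = 40/46
  E: (4/46) * 5 = 20/46
  B: (9/46) * 5 = 45/46
  G: (10/46) * 4 = 40/46
  D: (13/46) * 3 = 39/46
Sum = (40 + 20 + 45 + 40 + 39)/46 = 184/46

L = 184/46 = 4.0000 bits/symbol


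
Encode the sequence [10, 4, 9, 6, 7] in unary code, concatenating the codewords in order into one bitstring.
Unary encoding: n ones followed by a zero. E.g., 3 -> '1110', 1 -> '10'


Encode each number as n ones followed by a terminating 0:
  10 -> 11111111110 (11 bits)
  4 -> 11110 (5 bits)
  9 -> 1111111110 (10 bits)
  6 -> 1111110 (7 bits)
  7 -> 11111110 (8 bits)
Total length = 11 + 5 + 10 + 7 + 8 = 41 bits.

Unary([10, 4, 9, 6, 7]) = 11111111110111101111111110111111011111110 (41 bits)


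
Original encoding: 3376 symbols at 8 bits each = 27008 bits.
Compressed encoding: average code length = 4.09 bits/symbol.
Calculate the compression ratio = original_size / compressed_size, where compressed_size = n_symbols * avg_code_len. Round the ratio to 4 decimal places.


original_size = n_symbols * orig_bits = 3376 * 8 = 27008 bits
compressed_size = n_symbols * avg_code_len = 3376 * 4.09 = 13807.84 bits
ratio = original_size / compressed_size = 27008 / 13807.84 = 1.956

Compression ratio = 1.956


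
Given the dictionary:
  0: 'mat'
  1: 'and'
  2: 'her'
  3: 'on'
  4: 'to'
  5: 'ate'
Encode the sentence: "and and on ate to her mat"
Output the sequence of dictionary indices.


Look up each word in the dictionary:
  'and' -> 1
  'and' -> 1
  'on' -> 3
  'ate' -> 5
  'to' -> 4
  'her' -> 2
  'mat' -> 0

Encoded: [1, 1, 3, 5, 4, 2, 0]


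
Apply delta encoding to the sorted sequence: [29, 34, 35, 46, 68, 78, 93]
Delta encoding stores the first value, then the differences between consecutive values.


First value: 29
Deltas:
  34 - 29 = 5
  35 - 34 = 1
  46 - 35 = 11
  68 - 46 = 22
  78 - 68 = 10
  93 - 78 = 15


Delta encoded: [29, 5, 1, 11, 22, 10, 15]


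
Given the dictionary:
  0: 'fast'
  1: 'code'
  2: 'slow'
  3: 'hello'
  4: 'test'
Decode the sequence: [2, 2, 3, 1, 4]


Look up each index in the dictionary:
  2 -> 'slow'
  2 -> 'slow'
  3 -> 'hello'
  1 -> 'code'
  4 -> 'test'

Decoded: "slow slow hello code test"


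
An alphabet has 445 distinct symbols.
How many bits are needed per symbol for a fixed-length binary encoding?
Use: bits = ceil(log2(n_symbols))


log2(445) = 8.7977
Bracket: 2^8 = 256 < 445 <= 2^9 = 512
So ceil(log2(445)) = 9

bits = ceil(log2(445)) = ceil(8.7977) = 9 bits


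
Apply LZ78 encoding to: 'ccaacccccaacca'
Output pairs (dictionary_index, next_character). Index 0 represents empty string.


LZ78 encoding steps:
Dictionary: {0: ''}
Step 1: w='' (idx 0), next='c' -> output (0, 'c'), add 'c' as idx 1
Step 2: w='c' (idx 1), next='a' -> output (1, 'a'), add 'ca' as idx 2
Step 3: w='' (idx 0), next='a' -> output (0, 'a'), add 'a' as idx 3
Step 4: w='c' (idx 1), next='c' -> output (1, 'c'), add 'cc' as idx 4
Step 5: w='cc' (idx 4), next='c' -> output (4, 'c'), add 'ccc' as idx 5
Step 6: w='a' (idx 3), next='a' -> output (3, 'a'), add 'aa' as idx 6
Step 7: w='cc' (idx 4), next='a' -> output (4, 'a'), add 'cca' as idx 7


Encoded: [(0, 'c'), (1, 'a'), (0, 'a'), (1, 'c'), (4, 'c'), (3, 'a'), (4, 'a')]


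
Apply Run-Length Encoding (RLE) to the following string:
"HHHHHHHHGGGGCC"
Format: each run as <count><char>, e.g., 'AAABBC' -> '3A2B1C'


Scanning runs left to right:
  i=0: run of 'H' x 8 -> '8H'
  i=8: run of 'G' x 4 -> '4G'
  i=12: run of 'C' x 2 -> '2C'

RLE = 8H4G2C


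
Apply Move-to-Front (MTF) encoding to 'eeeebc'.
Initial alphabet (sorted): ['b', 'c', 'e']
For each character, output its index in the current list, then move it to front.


MTF encoding:
'e': index 2 in ['b', 'c', 'e'] -> ['e', 'b', 'c']
'e': index 0 in ['e', 'b', 'c'] -> ['e', 'b', 'c']
'e': index 0 in ['e', 'b', 'c'] -> ['e', 'b', 'c']
'e': index 0 in ['e', 'b', 'c'] -> ['e', 'b', 'c']
'b': index 1 in ['e', 'b', 'c'] -> ['b', 'e', 'c']
'c': index 2 in ['b', 'e', 'c'] -> ['c', 'b', 'e']


Output: [2, 0, 0, 0, 1, 2]


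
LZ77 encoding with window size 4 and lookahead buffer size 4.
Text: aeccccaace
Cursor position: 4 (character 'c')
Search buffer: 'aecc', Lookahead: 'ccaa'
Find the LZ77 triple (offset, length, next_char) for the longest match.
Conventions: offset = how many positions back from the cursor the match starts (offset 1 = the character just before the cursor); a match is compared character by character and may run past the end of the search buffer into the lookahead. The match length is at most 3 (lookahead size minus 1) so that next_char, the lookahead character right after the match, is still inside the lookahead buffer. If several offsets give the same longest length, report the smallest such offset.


Try each offset into the search buffer:
  offset=1 (pos 3, char 'c'): match length 2
  offset=2 (pos 2, char 'c'): match length 2
  offset=3 (pos 1, char 'e'): match length 0
  offset=4 (pos 0, char 'a'): match length 0
Longest match has length 2, found at offsets 1, 2; take the smallest, offset 1.
next_char = character at position 4 + 2 = 6 -> 'a'

Best match: offset=1, length=2 (matching 'cc' starting at position 3)
LZ77 triple: (1, 2, 'a')


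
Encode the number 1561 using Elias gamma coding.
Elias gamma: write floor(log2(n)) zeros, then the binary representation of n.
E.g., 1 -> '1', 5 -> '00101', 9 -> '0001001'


num_bits = floor(log2(1561)) + 1 = 11
leading_zeros = num_bits - 1 = 10
binary(1561) = 11000011001

Elias gamma(1561) = '0000000000' + '11000011001' = 000000000011000011001 (21 bits)


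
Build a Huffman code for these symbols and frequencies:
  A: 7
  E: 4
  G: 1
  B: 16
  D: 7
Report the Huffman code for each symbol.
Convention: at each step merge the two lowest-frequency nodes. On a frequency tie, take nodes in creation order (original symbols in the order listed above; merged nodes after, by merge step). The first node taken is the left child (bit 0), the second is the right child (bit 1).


Huffman tree construction:
Step 1: Merge G(1) + E(4) = 5
Step 2: Merge (G+E)(5) + A(7) = 12
Step 3: Merge D(7) + ((G+E)+A)(12) = 19
Step 4: Merge B(16) + (D+((G+E)+A))(19) = 35
Read each symbol's code off the tree from the root (left child = 0, right child = 1).

Codes:
  A: 111 (length 3)
  E: 1101 (length 4)
  G: 1100 (length 4)
  B: 0 (length 1)
  D: 10 (length 2)
Average code length: 71/35 = 2.0286 bits/symbol
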